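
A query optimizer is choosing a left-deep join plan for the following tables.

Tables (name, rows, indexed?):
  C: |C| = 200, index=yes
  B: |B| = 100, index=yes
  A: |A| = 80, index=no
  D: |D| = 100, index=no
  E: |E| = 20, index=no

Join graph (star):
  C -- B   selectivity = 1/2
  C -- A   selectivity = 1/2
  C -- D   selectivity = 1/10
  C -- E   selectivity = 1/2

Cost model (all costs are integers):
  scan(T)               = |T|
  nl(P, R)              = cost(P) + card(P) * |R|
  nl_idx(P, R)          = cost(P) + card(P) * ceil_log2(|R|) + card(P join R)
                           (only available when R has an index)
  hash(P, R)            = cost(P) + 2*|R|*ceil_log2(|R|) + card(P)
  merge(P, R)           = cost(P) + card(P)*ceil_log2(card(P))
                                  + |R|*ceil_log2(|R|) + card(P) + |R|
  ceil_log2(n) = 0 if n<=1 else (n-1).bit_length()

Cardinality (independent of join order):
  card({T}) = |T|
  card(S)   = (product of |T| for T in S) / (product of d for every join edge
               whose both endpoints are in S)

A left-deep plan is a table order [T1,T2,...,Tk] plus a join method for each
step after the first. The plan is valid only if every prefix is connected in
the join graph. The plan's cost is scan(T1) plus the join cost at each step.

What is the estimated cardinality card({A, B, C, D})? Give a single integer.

4000000

Tables in S: A(80), B(100), C(200), D(100)
Edges inside S: C-B(d=2), C-A(d=2), C-D(d=10)
numerator = 80 * 100 * 200 * 100 = 160000000
denominator = 2 * 2 * 10 = 40
card(S) = 160000000 / 40 = 4000000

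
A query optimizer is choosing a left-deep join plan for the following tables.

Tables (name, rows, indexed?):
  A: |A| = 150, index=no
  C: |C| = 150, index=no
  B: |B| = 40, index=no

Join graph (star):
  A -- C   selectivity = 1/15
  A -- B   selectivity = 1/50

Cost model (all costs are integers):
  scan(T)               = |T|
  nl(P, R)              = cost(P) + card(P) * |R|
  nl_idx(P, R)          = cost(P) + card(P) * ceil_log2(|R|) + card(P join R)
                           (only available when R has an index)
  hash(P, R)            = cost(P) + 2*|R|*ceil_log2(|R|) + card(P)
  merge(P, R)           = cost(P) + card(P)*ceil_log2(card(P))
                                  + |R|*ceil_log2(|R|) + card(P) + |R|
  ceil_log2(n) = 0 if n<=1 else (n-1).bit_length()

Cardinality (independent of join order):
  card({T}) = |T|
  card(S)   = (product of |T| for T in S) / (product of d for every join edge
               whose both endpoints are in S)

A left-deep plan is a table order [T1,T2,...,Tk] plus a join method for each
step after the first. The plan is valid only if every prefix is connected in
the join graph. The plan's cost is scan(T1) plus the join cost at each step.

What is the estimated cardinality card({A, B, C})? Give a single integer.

Tables in S: A(150), B(40), C(150)
Edges inside S: A-C(d=15), A-B(d=50)
numerator = 150 * 40 * 150 = 900000
denominator = 15 * 50 = 750
card(S) = 900000 / 750 = 1200

1200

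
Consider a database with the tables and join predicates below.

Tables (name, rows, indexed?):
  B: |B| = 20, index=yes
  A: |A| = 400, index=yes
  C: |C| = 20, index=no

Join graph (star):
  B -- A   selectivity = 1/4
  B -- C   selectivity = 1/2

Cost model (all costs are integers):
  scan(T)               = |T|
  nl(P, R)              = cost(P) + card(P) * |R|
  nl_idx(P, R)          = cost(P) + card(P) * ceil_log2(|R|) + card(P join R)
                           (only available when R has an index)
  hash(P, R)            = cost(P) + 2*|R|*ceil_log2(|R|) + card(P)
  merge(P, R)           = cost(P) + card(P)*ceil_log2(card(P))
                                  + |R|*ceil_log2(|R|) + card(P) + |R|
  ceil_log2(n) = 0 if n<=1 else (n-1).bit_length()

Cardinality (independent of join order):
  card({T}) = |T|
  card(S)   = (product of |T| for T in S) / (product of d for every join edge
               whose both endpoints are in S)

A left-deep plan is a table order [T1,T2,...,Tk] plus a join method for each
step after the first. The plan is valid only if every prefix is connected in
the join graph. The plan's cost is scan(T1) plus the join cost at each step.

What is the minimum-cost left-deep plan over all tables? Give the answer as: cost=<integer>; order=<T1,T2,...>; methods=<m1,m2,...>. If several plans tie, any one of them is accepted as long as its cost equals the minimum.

Selinger DP (subsets sized 1..n):
  {B}: scan cost=20, card=20
  {A}: scan cost=400, card=400
  {C}: scan cost=20, card=20
  {AB}: card=2000; try (B,hash)→1000, (A,nl_idx)→2200, (A,merge)→4140, (B,nl_idx)→4400, (B,merge)→4520, (A,hash)→7240 …(+2); best=1000 via (B,hash)
  {BC}: card=200; try (C,hash)→240, (B,hash)→240, (C,merge)→260, (B,merge)→260, (B,nl_idx)→320, (C,nl)→420 …(+1); best=240 via (C,hash)
  {ABC}: card=20000; try (C,hash)→3200, (A,merge)→6040, (A,hash)→7640, (A,nl_idx)→22040, (C,merge)→25120, (C,nl)→41000 …(+1); best=3200 via (C,hash)

cost=3200; order=A,B,C; methods=hash,hash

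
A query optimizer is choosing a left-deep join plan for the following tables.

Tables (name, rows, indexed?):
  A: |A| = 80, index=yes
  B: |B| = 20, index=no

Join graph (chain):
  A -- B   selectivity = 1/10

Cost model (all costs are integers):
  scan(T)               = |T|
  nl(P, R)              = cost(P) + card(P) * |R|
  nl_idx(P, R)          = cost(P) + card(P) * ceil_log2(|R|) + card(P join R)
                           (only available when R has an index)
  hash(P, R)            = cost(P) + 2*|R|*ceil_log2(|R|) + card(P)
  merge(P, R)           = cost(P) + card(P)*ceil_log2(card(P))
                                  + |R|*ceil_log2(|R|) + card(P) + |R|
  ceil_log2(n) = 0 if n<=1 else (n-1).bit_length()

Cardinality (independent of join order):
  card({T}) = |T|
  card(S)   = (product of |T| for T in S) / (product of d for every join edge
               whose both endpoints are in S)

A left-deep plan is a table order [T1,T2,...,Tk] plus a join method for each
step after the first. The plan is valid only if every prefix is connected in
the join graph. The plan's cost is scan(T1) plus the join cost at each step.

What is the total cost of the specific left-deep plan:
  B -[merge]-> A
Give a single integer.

step 1: scan B: cost=20, card=20
step 2: join A via merge
    card(P join A) = 20*80/(10) = 160
    cost = 20 + 20*5 + 80*7 + 20 + 80 = 780

780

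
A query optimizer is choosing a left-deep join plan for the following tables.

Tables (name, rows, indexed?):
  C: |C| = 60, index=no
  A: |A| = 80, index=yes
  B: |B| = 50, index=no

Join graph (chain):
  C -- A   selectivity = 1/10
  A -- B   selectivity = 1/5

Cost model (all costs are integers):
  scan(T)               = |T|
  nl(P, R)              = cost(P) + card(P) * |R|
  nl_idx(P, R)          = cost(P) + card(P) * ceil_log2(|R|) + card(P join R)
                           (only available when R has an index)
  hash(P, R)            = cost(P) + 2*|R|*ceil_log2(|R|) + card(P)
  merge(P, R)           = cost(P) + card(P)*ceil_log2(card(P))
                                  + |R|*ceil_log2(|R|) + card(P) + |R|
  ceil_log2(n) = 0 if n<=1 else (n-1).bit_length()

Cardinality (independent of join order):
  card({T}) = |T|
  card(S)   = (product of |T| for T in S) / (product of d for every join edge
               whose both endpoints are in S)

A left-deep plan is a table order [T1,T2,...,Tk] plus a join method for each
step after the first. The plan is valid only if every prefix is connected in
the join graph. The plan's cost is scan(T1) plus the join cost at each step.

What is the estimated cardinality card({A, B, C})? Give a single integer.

4800

Tables in S: A(80), B(50), C(60)
Edges inside S: C-A(d=10), A-B(d=5)
numerator = 80 * 50 * 60 = 240000
denominator = 10 * 5 = 50
card(S) = 240000 / 50 = 4800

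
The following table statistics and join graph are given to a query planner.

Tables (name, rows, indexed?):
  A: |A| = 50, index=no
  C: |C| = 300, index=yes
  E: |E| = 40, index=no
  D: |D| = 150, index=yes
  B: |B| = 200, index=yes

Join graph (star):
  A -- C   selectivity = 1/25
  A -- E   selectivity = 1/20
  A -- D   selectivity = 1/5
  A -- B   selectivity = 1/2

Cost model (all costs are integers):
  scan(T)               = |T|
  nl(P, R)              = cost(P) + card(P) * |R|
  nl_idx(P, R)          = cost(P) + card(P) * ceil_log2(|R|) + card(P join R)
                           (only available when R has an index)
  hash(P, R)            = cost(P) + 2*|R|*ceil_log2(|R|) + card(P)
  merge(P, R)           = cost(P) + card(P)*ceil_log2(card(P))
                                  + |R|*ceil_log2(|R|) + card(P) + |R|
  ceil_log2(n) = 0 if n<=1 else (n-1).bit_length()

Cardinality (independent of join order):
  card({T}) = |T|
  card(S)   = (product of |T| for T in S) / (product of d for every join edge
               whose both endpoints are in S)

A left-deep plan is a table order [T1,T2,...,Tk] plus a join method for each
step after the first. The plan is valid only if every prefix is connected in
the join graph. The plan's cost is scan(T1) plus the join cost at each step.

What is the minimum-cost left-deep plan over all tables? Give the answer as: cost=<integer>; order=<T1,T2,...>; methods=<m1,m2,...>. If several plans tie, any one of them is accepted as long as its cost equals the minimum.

cost=44980; order=A,C,E,D,B; methods=nl_idx,hash,hash,hash

Selinger DP (subsets sized 1..n):
  {A}: scan cost=50, card=50
  {C}: scan cost=300, card=300
  {E}: scan cost=40, card=40
  {D}: scan cost=150, card=150
  {B}: scan cost=200, card=200
  {AC}: card=600; try (C,nl_idx)→1100, (A,hash)→1200, (C,merge)→3400, (A,merge)→3650, (C,hash)→5500, (C,nl)→15050 …(+1); best=1100 via (C,nl_idx)
  {AE}: card=100; try (E,hash)→580, (A,merge)→670, (E,merge)→680, (A,hash)→680, (A,nl)→2040, (E,nl)→2050; best=580 via (E,hash)
  {AD}: card=1500; try (A,hash)→900, (D,merge)→1750, (A,merge)→1850, (D,nl_idx)→1950, (D,hash)→2500, (D,nl)→7550 …(+1); best=900 via (A,hash)
  {AB}: card=5000; try (A,hash)→1000, (B,merge)→2200, (A,merge)→2350, (B,hash)→3300, (B,nl_idx)→5450, (B,nl)→10050 …(+1); best=1000 via (A,hash)
  {ACE}: card=1200; try (E,hash)→2180, (C,nl_idx)→2680, (C,merge)→4380, (C,hash)→6080, (E,merge)→7980, (E,nl)→25100 …(+1); best=2180 via (E,hash)
  {ACD}: card=18000; try (D,hash)→4100, (C,hash)→7800, (D,merge)→9050, (C,merge)→21900, (D,nl_idx)→23900, (C,nl_idx)→32400 …(+2); best=4100 via (D,hash)
  {ABC}: card=60000; try (B,hash)→4900, (B,merge)→9500, (C,hash)→11400, (B,nl_idx)→65900, (C,merge)→74000, (C,nl_idx)→106000 …(+2); best=4900 via (B,hash)
  {ADE}: card=3000; try (D,merge)→2730, (E,hash)→2880, (D,hash)→3080, (D,nl_idx)→4380, (D,nl)→15580, (E,merge)→19180 …(+1); best=2730 via (D,merge)
  {ABE}: card=10000; try (B,merge)→3180, (B,hash)→3880, (E,hash)→6480, (B,nl_idx)→11380, (B,nl)→20580, (E,merge)→71280 …(+1); best=3180 via (B,merge)
  {ABD}: card=150000; try (B,hash)→5600, (D,hash)→8400, (B,merge)→20700, (D,merge)→72350, (B,nl_idx)→162900, (D,nl_idx)→191000 …(+2); best=5600 via (B,hash)
  {ACDE}: card=36000; try (D,hash)→5780, (C,hash)→11130, (D,merge)→17930, (E,hash)→22580, (C,merge)→44730, (D,nl_idx)→47780 …(+5); best=5780 via (D,hash)
  {ABCE}: card=120000; try (B,hash)→6580, (B,merge)→18380, (C,hash)→18580, (E,hash)→65380, (B,nl_idx)→131780, (C,merge)→156180 …(+5); best=6580 via (B,hash)
  {ABCD}: card=1800000; try (B,hash)→25300, (D,hash)→67300, (C,hash)→161000, (B,merge)→293900, (D,merge)→1026250, (B,nl_idx)→1948100 …(+6); best=25300 via (B,hash)
  {ABDE}: card=300000; try (B,hash)→8930, (D,hash)→15580, (B,merge)→43530, (D,merge)→154530, (E,hash)→156080, (B,nl_idx)→326730 …(+5); best=8930 via (B,hash)
  {ABCDE}: card=3600000; try (B,hash)→44980, (D,hash)→128980, (C,hash)→314330, (B,merge)→619580, (E,hash)→1825780, (D,merge)→2167930 …(+9); best=44980 via (B,hash)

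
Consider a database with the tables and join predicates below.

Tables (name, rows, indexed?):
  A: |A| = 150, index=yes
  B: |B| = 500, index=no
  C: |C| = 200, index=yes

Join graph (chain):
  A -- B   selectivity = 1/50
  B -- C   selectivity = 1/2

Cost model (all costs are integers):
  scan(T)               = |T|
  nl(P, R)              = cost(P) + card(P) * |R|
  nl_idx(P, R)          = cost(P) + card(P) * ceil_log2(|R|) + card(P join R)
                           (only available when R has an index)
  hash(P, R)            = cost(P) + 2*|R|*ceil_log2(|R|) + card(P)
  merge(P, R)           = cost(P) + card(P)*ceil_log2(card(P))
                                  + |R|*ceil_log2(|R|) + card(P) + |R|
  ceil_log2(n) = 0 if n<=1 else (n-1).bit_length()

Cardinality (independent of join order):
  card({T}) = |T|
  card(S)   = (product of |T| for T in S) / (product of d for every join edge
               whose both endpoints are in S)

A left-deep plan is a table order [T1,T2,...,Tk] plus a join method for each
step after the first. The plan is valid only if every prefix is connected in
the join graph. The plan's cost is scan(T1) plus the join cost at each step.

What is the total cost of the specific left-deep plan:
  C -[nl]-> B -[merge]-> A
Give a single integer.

step 1: scan C: cost=200, card=200
step 2: join B via nl
    card(P join B) = 200*500/(2) = 50000
    cost = 200 + 200*500 = 100200
step 3: join A via merge
    card(P join A) = 50000*150/(50) = 150000
    cost = 100200 + 50000*16 + 150*8 + 50000 + 150 = 951550

951550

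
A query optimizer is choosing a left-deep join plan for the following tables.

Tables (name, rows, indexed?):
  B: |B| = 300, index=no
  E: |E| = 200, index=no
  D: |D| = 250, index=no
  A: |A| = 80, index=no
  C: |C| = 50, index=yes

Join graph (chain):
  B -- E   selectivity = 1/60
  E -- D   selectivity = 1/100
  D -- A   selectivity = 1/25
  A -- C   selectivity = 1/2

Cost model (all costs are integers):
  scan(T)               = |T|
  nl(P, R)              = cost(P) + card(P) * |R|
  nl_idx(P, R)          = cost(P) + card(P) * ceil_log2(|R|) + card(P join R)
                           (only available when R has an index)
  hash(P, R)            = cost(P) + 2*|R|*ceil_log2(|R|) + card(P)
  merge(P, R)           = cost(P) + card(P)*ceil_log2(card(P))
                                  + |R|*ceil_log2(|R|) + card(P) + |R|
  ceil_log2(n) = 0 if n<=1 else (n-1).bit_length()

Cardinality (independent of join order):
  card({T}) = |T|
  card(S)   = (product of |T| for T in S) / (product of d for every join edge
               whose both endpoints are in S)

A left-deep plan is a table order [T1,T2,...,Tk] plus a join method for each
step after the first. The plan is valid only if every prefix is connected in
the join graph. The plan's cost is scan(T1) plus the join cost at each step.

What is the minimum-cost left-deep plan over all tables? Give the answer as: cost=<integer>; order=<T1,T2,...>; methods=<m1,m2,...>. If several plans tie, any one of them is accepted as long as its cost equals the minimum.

cost=20920; order=D,E,A,B,C; methods=hash,hash,hash,hash

Selinger DP (subsets sized 1..n):
  {B}: scan cost=300, card=300
  {E}: scan cost=200, card=200
  {D}: scan cost=250, card=250
  {A}: scan cost=80, card=80
  {C}: scan cost=50, card=50
  {BE}: card=1000; try (E,hash)→3800, (B,merge)→5000, (E,merge)→5100, (B,hash)→5800, (B,nl)→60200, (E,nl)→60300; best=3800 via (E,hash)
  {DE}: card=500; try (E,hash)→3700, (D,merge)→4250, (E,merge)→4300, (D,hash)→4400, (D,nl)→50200, (E,nl)→50250; best=3700 via (E,hash)
  {AD}: card=800; try (A,hash)→1620, (D,merge)→2970, (A,merge)→3140, (D,hash)→4160, (D,nl)→20080, (A,nl)→20250; best=1620 via (A,hash)
  {AC}: card=2000; try (C,hash)→760, (A,merge)→1040, (C,merge)→1070, (A,hash)→1220, (C,nl_idx)→2560, (A,nl)→4050 …(+1); best=760 via (C,hash)
  {BDE}: card=2500; try (D,hash)→8800, (B,hash)→9600, (B,merge)→11700, (D,merge)→17050, (B,nl)→153700, (D,nl)→253800; best=8800 via (D,hash)
  {ADE}: card=1600; try (A,hash)→5320, (E,hash)→5620, (A,merge)→9340, (E,merge)→12220, (A,nl)→43700, (E,nl)→161620; best=5320 via (A,hash)
  {ACD}: card=20000; try (C,hash)→3020, (D,hash)→6760, (C,merge)→10770, (C,nl_idx)→26420, (D,merge)→27010, (C,nl)→41620 …(+1); best=3020 via (C,hash)
  {ABDE}: card=8000; try (B,hash)→12320, (A,hash)→12420, (B,merge)→27520, (A,merge)→41940, (A,nl)→208800, (B,nl)→485320; best=12320 via (B,hash)
  {ACDE}: card=40000; try (C,hash)→7520, (C,merge)→24870, (E,hash)→26220, (C,nl_idx)→54920, (C,nl)→85320, (E,merge)→324820 …(+1); best=7520 via (C,hash)
  {ABCDE}: card=200000; try (C,hash)→20920, (B,hash)→52920, (C,merge)→124670, (C,nl_idx)→260320, (C,nl)→412320, (B,merge)→690520 …(+1); best=20920 via (C,hash)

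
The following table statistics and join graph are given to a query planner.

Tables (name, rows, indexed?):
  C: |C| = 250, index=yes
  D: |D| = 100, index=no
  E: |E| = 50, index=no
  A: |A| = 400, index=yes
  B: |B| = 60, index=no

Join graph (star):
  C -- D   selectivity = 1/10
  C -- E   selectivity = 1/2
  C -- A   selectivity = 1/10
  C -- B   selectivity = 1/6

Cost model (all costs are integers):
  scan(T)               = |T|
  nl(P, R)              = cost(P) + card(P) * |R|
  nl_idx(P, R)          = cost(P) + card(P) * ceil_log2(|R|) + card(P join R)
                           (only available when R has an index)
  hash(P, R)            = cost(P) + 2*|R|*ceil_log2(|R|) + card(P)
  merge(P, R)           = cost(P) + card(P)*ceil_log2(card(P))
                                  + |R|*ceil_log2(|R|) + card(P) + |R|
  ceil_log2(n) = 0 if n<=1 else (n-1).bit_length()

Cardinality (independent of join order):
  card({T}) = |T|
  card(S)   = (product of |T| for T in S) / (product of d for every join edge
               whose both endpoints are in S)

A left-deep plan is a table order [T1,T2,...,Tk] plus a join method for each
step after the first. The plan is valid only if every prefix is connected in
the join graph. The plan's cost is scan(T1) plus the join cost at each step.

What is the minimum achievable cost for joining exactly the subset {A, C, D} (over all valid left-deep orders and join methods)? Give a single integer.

Selinger DP over subsets of {A,C,D}:
  {C}: scan cost=250, card=250
  {D}: scan cost=100, card=100
  {A}: scan cost=400, card=400
  {CD}: card=2500; try (D,hash)→1900, (C,merge)→3150, (D,merge)→3300, (C,nl_idx)→3400, (C,hash)→4200, (C,nl)→25100 …(+1); best=1900 via (D,hash)
  {AC}: card=10000; try (C,hash)→4800, (A,merge)→6500, (C,merge)→6650, (A,hash)→7700, (A,nl_idx)→12500, (C,nl_idx)→13600 …(+2); best=4800 via (C,hash)
  {ACD}: card=100000; try (A,hash)→11600, (D,hash)→16200, (A,merge)→38400, (A,nl_idx)→124400, (D,merge)→155600, (A,nl)→1001900 …(+1); best=11600 via (A,hash)

11600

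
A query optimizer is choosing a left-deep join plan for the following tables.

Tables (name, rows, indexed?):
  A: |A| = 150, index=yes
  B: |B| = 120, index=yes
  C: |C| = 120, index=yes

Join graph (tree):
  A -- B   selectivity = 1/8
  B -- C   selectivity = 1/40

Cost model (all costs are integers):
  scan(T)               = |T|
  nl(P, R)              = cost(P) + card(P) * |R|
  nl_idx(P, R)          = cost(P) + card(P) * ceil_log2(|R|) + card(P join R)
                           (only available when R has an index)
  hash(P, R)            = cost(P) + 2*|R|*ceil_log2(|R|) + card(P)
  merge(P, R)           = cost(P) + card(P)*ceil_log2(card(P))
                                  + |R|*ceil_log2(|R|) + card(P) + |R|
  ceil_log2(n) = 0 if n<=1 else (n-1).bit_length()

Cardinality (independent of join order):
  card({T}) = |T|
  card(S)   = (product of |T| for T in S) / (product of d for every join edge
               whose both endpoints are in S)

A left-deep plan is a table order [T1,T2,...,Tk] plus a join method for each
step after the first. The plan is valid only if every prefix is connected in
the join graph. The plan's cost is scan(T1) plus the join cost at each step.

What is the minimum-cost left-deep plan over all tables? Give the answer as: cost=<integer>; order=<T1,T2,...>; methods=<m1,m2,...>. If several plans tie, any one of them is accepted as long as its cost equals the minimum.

Selinger DP (subsets sized 1..n):
  {A}: scan cost=150, card=150
  {B}: scan cost=120, card=120
  {C}: scan cost=120, card=120
  {AB}: card=2250; try (B,hash)→1980, (A,merge)→2430, (B,merge)→2460, (A,hash)→2640, (A,nl_idx)→3330, (B,nl_idx)→3450 …(+2); best=1980 via (B,hash)
  {BC}: card=360; try (C,nl_idx)→1320, (B,nl_idx)→1320, (C,hash)→1920, (B,hash)→1920, (C,merge)→2040, (B,merge)→2040 …(+2); best=1320 via (C,nl_idx)
  {ABC}: card=6750; try (A,hash)→4080, (C,hash)→5910, (A,merge)→6270, (A,nl_idx)→10950, (C,nl_idx)→24480, (C,merge)→32190 …(+2); best=4080 via (A,hash)

cost=4080; order=B,C,A; methods=nl_idx,hash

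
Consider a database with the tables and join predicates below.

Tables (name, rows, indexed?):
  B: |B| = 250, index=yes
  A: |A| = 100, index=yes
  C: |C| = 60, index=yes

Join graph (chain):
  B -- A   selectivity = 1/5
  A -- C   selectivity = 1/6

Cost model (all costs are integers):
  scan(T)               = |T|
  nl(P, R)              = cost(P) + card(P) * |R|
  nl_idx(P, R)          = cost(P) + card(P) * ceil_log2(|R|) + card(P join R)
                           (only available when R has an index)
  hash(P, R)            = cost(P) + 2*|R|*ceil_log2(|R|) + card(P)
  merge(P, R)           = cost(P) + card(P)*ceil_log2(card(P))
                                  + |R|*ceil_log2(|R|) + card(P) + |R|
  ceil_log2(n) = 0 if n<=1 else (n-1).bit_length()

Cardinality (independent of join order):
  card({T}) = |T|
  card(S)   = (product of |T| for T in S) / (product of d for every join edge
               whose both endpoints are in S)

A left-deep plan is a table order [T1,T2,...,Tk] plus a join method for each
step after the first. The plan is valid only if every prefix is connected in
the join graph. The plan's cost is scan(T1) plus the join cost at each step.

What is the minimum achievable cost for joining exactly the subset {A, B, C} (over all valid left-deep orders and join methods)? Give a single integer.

Selinger DP over subsets of {A,B,C}:
  {B}: scan cost=250, card=250
  {A}: scan cost=100, card=100
  {C}: scan cost=60, card=60
  {AB}: card=5000; try (A,hash)→1900, (B,merge)→3150, (A,merge)→3300, (B,hash)→4200, (B,nl_idx)→5900, (A,nl_idx)→7000 …(+2); best=1900 via (A,hash)
  {AC}: card=1000; try (C,hash)→920, (A,merge)→1280, (C,merge)→1320, (A,nl_idx)→1480, (A,hash)→1520, (C,nl_idx)→1700 …(+2); best=920 via (C,hash)
  {ABC}: card=50000; try (B,hash)→5920, (C,hash)→7620, (B,merge)→14170, (B,nl_idx)→58920, (C,merge)→72320, (C,nl_idx)→81900 …(+2); best=5920 via (B,hash)

5920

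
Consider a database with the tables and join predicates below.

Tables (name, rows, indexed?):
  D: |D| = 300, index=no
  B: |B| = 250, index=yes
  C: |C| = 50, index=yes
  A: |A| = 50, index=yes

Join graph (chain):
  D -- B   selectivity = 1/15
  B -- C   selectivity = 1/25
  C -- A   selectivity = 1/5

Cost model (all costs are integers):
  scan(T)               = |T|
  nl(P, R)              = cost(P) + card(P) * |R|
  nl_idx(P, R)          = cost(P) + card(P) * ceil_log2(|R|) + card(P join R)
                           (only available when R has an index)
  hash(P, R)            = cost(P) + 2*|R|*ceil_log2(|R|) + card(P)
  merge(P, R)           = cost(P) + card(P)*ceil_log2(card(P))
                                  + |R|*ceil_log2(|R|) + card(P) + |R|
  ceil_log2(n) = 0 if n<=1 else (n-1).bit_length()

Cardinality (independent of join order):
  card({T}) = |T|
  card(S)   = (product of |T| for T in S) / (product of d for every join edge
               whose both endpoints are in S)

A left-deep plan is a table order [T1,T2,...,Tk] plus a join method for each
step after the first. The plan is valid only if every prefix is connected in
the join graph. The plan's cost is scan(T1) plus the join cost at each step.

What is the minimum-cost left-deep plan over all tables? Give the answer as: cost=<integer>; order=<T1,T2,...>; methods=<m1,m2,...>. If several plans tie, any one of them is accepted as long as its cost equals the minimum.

Selinger DP (subsets sized 1..n):
  {D}: scan cost=300, card=300
  {B}: scan cost=250, card=250
  {C}: scan cost=50, card=50
  {A}: scan cost=50, card=50
  {BD}: card=5000; try (B,hash)→4600, (D,merge)→5500, (B,merge)→5550, (D,hash)→5900, (B,nl_idx)→7700, (D,nl)→75250 …(+1); best=4600 via (B,hash)
  {BC}: card=500; try (B,nl_idx)→950, (C,hash)→1100, (C,nl_idx)→2250, (B,merge)→2650, (C,merge)→2850, (B,hash)→4100 …(+2); best=950 via (B,nl_idx)
  {AC}: card=500; try (C,hash)→700, (A,hash)→700, (C,merge)→750, (A,merge)→750, (C,nl_idx)→850, (A,nl_idx)→850 …(+2); best=700 via (C,hash)
  {BCD}: card=10000; try (D,hash)→6850, (D,merge)→8950, (C,hash)→10200, (C,nl_idx)→44600, (C,merge)→74950, (D,nl)→150950 …(+1); best=6850 via (D,hash)
  {ABC}: card=5000; try (A,hash)→2050, (B,hash)→5200, (A,merge)→6300, (B,merge)→7950, (A,nl_idx)→8950, (B,nl_idx)→9700 …(+2); best=2050 via (A,hash)
  {ABCD}: card=100000; try (D,hash)→12450, (A,hash)→17450, (D,merge)→75050, (A,merge)→157200, (A,nl_idx)→166850, (A,nl)→506850 …(+1); best=12450 via (D,hash)

cost=12450; order=C,B,A,D; methods=nl_idx,hash,hash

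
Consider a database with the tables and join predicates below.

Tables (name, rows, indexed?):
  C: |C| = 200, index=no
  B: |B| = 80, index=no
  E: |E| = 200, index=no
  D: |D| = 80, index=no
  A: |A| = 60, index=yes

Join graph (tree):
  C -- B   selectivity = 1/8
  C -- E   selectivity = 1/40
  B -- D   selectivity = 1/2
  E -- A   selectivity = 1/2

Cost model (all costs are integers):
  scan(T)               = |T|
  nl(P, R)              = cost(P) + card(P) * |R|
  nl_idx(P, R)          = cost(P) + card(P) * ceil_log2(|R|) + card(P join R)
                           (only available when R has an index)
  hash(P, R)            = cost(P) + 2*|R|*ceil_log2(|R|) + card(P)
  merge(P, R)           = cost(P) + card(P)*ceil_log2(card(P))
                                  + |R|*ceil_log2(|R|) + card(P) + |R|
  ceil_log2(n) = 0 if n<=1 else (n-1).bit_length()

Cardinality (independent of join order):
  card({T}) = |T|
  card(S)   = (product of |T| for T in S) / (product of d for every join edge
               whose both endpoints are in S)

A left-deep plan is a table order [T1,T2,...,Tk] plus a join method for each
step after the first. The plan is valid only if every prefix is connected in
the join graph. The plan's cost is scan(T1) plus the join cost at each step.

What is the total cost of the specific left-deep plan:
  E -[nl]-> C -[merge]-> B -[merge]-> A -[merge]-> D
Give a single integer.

step 1: scan E: cost=200, card=200
step 2: join C via nl
    card(P join C) = 200*200/(40) = 1000
    cost = 200 + 200*200 = 40200
step 3: join B via merge
    card(P join B) = 1000*80/(8) = 10000
    cost = 40200 + 1000*10 + 80*7 + 1000 + 80 = 51840
step 4: join A via merge
    card(P join A) = 10000*60/(2) = 300000
    cost = 51840 + 10000*14 + 60*6 + 10000 + 60 = 202260
step 5: join D via merge
    card(P join D) = 300000*80/(2) = 12000000
    cost = 202260 + 300000*19 + 80*7 + 300000 + 80 = 6202900

6202900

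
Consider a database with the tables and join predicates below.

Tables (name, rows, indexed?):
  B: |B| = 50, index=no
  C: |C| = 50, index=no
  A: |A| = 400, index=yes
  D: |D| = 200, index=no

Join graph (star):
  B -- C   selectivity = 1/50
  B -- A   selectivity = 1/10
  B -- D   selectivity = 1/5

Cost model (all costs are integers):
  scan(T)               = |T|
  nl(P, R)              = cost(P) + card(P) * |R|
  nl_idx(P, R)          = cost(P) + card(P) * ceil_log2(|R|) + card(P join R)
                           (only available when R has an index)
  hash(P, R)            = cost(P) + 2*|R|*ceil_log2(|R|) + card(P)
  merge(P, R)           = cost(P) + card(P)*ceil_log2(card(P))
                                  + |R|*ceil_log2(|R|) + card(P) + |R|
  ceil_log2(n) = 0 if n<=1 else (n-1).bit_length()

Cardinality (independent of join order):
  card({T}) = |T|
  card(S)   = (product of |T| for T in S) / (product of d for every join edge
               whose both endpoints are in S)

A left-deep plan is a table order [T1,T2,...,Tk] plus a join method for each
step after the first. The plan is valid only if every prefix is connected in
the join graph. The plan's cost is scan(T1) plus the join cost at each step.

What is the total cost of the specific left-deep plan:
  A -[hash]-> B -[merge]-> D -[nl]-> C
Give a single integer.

4027200

step 1: scan A: cost=400, card=400
step 2: join B via hash
    card(P join B) = 400*50/(10) = 2000
    cost = 400 + 2*50*6 + 400 = 1400
step 3: join D via merge
    card(P join D) = 2000*200/(5) = 80000
    cost = 1400 + 2000*11 + 200*8 + 2000 + 200 = 27200
step 4: join C via nl
    card(P join C) = 80000*50/(50) = 80000
    cost = 27200 + 80000*50 = 4027200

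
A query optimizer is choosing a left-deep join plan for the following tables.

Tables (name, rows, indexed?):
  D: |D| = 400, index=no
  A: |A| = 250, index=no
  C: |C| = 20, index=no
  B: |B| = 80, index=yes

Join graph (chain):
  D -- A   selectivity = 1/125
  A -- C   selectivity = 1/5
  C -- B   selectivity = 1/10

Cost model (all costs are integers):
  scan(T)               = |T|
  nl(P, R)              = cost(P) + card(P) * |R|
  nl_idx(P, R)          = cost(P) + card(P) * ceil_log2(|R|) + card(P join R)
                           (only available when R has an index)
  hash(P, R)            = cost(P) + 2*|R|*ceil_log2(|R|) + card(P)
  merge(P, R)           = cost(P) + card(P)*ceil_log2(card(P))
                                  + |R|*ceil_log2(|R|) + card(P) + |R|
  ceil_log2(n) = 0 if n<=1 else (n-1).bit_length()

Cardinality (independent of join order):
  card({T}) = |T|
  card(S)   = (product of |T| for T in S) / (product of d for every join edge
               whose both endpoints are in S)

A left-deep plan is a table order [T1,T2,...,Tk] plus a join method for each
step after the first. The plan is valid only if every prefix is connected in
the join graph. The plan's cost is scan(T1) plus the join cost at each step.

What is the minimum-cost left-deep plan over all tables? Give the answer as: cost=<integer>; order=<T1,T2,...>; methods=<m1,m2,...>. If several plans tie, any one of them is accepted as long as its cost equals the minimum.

Selinger DP (subsets sized 1..n):
  {D}: scan cost=400, card=400
  {A}: scan cost=250, card=250
  {C}: scan cost=20, card=20
  {B}: scan cost=80, card=80
  {AD}: card=800; try (A,hash)→4800, (D,merge)→6500, (A,merge)→6650, (D,hash)→7700, (D,nl)→100250, (A,nl)→100400; best=4800 via (A,hash)
  {AC}: card=1000; try (C,hash)→700, (A,merge)→2390, (C,merge)→2620, (A,hash)→4040, (A,nl)→5020, (C,nl)→5250; best=700 via (C,hash)
  {BC}: card=160; try (B,nl_idx)→320, (C,hash)→360, (B,merge)→780, (C,merge)→840, (B,hash)→1160, (B,nl)→1620 …(+1); best=320 via (B,nl_idx)
  {ACD}: card=3200; try (C,hash)→5800, (D,hash)→8900, (C,merge)→13720, (D,merge)→15700, (C,nl)→20800, (D,nl)→400700; best=5800 via (C,hash)
  {ABC}: card=8000; try (B,hash)→2820, (A,merge)→4010, (A,hash)→4480, (B,merge)→12340, (B,nl_idx)→15700, (A,nl)→40320 …(+1); best=2820 via (B,hash)
  {ABCD}: card=25600; try (B,hash)→10120, (D,hash)→18020, (B,merge)→48040, (B,nl_idx)→53800, (D,merge)→118820, (B,nl)→261800 …(+1); best=10120 via (B,hash)

cost=10120; order=D,A,C,B; methods=hash,hash,hash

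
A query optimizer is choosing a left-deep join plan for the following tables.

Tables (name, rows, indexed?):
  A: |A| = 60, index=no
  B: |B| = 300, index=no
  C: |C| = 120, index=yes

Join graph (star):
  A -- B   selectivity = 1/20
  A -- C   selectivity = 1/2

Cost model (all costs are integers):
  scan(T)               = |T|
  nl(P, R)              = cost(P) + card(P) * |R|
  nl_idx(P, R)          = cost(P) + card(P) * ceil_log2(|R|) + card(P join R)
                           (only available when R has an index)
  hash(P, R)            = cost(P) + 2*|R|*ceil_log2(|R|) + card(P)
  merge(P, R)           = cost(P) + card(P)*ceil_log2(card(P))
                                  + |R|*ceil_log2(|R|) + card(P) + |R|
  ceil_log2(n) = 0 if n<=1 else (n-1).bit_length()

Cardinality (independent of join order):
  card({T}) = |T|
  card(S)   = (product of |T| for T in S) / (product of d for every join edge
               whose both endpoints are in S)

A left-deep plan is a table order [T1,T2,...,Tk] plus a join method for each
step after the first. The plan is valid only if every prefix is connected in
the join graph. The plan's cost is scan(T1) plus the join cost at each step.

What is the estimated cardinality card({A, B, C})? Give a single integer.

Tables in S: A(60), B(300), C(120)
Edges inside S: A-B(d=20), A-C(d=2)
numerator = 60 * 300 * 120 = 2160000
denominator = 20 * 2 = 40
card(S) = 2160000 / 40 = 54000

54000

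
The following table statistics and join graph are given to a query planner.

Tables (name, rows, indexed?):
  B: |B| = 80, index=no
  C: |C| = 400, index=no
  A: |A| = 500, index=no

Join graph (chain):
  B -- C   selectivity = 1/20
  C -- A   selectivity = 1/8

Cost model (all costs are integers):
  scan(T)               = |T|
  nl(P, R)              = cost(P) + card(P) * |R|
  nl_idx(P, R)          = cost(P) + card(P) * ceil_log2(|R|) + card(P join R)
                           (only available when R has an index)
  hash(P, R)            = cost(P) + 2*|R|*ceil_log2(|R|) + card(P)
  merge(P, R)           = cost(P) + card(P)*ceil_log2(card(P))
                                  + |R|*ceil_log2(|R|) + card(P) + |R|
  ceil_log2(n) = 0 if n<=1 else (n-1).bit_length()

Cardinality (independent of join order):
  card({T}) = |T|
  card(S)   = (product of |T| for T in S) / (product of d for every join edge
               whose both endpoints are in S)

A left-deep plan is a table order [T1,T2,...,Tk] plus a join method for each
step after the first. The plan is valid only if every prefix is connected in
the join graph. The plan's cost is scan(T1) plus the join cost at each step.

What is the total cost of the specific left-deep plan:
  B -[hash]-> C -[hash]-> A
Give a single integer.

17960

step 1: scan B: cost=80, card=80
step 2: join C via hash
    card(P join C) = 80*400/(20) = 1600
    cost = 80 + 2*400*9 + 80 = 7360
step 3: join A via hash
    card(P join A) = 1600*500/(8) = 100000
    cost = 7360 + 2*500*9 + 1600 = 17960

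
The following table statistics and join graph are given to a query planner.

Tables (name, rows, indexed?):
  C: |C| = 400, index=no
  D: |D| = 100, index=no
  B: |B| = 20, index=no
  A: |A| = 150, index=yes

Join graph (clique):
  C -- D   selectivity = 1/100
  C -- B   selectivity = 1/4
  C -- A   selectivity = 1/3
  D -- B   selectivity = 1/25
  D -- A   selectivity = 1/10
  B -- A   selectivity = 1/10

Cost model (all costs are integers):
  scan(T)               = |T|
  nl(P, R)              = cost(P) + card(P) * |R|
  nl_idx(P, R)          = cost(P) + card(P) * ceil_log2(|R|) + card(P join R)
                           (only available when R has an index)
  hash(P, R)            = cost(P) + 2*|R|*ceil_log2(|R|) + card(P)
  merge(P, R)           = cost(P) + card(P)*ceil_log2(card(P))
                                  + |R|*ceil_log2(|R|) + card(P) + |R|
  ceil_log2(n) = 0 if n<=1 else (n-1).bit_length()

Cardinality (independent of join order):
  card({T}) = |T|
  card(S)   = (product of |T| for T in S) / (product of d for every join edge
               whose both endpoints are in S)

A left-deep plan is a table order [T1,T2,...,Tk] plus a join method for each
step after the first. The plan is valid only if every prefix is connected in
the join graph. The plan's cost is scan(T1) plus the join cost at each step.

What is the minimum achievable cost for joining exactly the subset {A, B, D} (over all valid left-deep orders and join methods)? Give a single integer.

1160

Selinger DP over subsets of {A,B,D}:
  {D}: scan cost=100, card=100
  {B}: scan cost=20, card=20
  {A}: scan cost=150, card=150
  {BD}: card=80; try (B,hash)→400, (D,merge)→940, (B,merge)→1020, (D,hash)→1440, (D,nl)→2020, (B,nl)→2100; best=400 via (B,hash)
  {AD}: card=1500; try (D,hash)→1700, (A,merge)→2250, (D,merge)→2300, (A,nl_idx)→2400, (A,hash)→2600, (A,nl)→15100 …(+1); best=1700 via (D,hash)
  {AB}: card=300; try (A,nl_idx)→480, (B,hash)→500, (A,merge)→1490, (B,merge)→1620, (A,hash)→2440, (A,nl)→3020 …(+1); best=480 via (A,nl_idx)
  {ABD}: card=120; try (A,nl_idx)→1160, (D,hash)→2180, (A,merge)→2390, (A,hash)→2880, (B,hash)→3400, (D,merge)→4280 …(+4); best=1160 via (A,nl_idx)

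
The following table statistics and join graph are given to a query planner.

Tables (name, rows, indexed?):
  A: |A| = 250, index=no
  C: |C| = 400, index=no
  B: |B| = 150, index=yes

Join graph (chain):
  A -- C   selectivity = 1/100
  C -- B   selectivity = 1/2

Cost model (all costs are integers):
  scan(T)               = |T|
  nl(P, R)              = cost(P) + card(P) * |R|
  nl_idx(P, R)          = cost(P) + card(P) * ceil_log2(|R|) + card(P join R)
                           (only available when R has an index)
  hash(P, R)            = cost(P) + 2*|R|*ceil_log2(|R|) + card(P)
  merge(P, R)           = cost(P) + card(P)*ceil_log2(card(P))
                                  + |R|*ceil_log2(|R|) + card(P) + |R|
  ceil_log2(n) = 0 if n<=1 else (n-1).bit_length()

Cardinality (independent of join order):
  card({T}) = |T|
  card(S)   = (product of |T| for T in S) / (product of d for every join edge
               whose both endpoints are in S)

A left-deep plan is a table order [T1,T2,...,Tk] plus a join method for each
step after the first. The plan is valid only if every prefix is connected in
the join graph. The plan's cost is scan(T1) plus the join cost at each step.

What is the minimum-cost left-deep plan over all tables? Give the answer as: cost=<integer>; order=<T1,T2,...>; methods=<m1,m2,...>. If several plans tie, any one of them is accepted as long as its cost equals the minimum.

Selinger DP (subsets sized 1..n):
  {A}: scan cost=250, card=250
  {C}: scan cost=400, card=400
  {B}: scan cost=150, card=150
  {AC}: card=1000; try (A,hash)→4800, (C,merge)→6500, (A,merge)→6650, (C,hash)→7700, (C,nl)→100250, (A,nl)→100400; best=4800 via (A,hash)
  {BC}: card=30000; try (B,hash)→3200, (C,merge)→5500, (B,merge)→5750, (C,hash)→7500, (B,nl_idx)→33600, (C,nl)→60150 …(+1); best=3200 via (B,hash)
  {ABC}: card=75000; try (B,hash)→8200, (B,merge)→17150, (A,hash)→37200, (B,nl_idx)→87800, (B,nl)→154800, (A,merge)→485450 …(+1); best=8200 via (B,hash)

cost=8200; order=C,A,B; methods=hash,hash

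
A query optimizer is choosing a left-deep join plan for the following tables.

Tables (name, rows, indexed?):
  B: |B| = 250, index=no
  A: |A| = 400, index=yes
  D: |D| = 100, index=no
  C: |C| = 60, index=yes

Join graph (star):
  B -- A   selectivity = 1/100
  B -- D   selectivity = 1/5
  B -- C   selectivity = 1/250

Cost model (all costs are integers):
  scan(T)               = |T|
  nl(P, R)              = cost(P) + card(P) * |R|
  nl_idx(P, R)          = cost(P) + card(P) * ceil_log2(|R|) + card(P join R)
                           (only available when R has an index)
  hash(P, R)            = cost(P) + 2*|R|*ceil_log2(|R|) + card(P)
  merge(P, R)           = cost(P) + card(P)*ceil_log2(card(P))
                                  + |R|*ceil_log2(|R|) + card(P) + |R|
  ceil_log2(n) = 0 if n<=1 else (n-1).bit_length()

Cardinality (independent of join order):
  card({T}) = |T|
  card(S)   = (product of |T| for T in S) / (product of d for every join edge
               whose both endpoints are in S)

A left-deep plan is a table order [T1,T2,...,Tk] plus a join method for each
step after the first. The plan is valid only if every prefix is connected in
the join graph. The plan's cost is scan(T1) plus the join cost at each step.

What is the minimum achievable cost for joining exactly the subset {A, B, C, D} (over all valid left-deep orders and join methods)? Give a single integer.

Selinger DP over subsets of {A,B,C,D}:
  {B}: scan cost=250, card=250
  {A}: scan cost=400, card=400
  {D}: scan cost=100, card=100
  {C}: scan cost=60, card=60
  {AB}: card=1000; try (A,nl_idx)→3500, (B,hash)→4800, (A,merge)→6500, (B,merge)→6650, (A,hash)→7700, (A,nl)→100250 …(+1); best=3500 via (A,nl_idx)
  {BD}: card=5000; try (D,hash)→1900, (B,merge)→3150, (D,merge)→3300, (B,hash)→4200, (B,nl)→25100, (D,nl)→25250; best=1900 via (D,hash)
  {BC}: card=60; try (C,hash)→1220, (C,nl_idx)→1810, (B,merge)→2730, (C,merge)→2920, (B,hash)→4120, (B,nl)→15060 …(+1); best=1220 via (C,hash)
  {ABD}: card=20000; try (D,hash)→5900, (A,hash)→14100, (D,merge)→15300, (A,nl_idx)→66900, (A,merge)→75900, (D,nl)→103500 …(+1); best=5900 via (D,hash)
  {ABC}: card=240; try (A,nl_idx)→2000, (C,hash)→5220, (A,merge)→5640, (A,hash)→8480, (C,nl_idx)→9740, (C,merge)→14920 …(+2); best=2000 via (A,nl_idx)
  {BCD}: card=1200; try (D,merge)→2440, (D,hash)→2680, (D,nl)→7220, (C,hash)→7620, (C,nl_idx)→33100, (C,merge)→72320 …(+1); best=2440 via (D,merge)
  {ABCD}: card=4800; try (D,hash)→3640, (D,merge)→4960, (A,hash)→10840, (A,nl_idx)→18040, (A,merge)→20840, (D,nl)→26000 …(+5); best=3640 via (D,hash)

3640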